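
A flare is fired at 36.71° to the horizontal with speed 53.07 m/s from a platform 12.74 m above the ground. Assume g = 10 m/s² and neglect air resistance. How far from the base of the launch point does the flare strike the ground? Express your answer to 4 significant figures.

286.1 m

Components: v_x = 53.07 cos 36.71° = 42.545 m/s, v_y = 53.07 sin 36.71° = 31.723 m/s.
Vertical: 0 = 12.74 + 31.723 t − ½(10) t² ⇒ 5.000 t² − 31.723 t − 12.74 = 0.
t = [31.723 + √(1006.3 + 254.80)] / 10.00 = 6.7235 s.
Horizontal: R = v_x · t = 42.545 × 6.7235 = 286.1 m.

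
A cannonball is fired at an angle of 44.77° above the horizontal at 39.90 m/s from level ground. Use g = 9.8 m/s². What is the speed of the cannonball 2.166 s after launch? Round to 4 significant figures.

v_x = 39.90 cos 44.77° = 28.327 m/s (constant).
v_y(t) = 39.90 sin 44.77° − g t = 28.100 − 9.8 × 2.166 = 6.8732 m/s.
Speed = √(v_x² + v_y²) = √(802.42 + 47.241) = 29.15 m/s.

29.15 m/s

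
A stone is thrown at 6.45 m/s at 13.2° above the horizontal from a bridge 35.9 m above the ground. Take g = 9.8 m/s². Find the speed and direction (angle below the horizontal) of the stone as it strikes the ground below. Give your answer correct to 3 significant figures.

v_x = 6.45 cos 13.2° = 6.280 m/s (constant).
|v_y| at impact = √((1.473)² + 2×9.8×35.9) = 26.57 m/s.
Speed = √(6.280² + 26.57²) = 27.3 m/s; angle = arctan(26.57/6.280) = 76.7° below horizontal.

27.3 m/s at 76.7° below the horizontal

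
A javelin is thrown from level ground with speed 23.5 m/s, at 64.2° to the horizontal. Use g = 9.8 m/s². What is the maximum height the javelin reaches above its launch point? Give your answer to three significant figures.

Vertical component of launch velocity: v_y = 23.5 sin 64.2° = 21.16 m/s.
At the highest point the vertical velocity is zero, so v_y² = 2 g h_max.
h_max = (21.16)² / (2 × 9.8) = 447.7 / 19.60 = 22.8 m.

22.8 m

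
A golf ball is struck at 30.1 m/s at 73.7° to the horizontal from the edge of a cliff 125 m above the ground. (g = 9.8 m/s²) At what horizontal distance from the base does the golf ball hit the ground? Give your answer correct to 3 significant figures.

Components: v_x = 30.1 cos 73.7° = 8.448 m/s, v_y = 30.1 sin 73.7° = 28.89 m/s.
Vertical: 0 = 125 + 28.89 t − ½(9.8) t² ⇒ 4.900 t² − 28.89 t − 125 = 0.
t = [28.89 + √(834.6 + 2450)] / 9.800 = 8.796 s.
Horizontal: R = v_x · t = 8.448 × 8.796 = 74.3 m.

74.3 m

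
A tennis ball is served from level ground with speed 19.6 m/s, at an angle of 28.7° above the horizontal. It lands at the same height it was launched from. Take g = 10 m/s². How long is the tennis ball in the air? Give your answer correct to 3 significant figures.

1.88 s

Vertical component: v_y = 19.6 sin 28.7° = 9.412 m/s.
For a projectile landing at launch height, time of flight is t = 2 v_y / g = 2 × 9.412 / 10 = 1.88 s.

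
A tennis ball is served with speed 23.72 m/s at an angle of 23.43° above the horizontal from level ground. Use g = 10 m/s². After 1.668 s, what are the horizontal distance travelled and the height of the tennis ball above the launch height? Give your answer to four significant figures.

x = 36.30 m, y = 1.821 m

v_x = 23.72 cos 23.43° = 21.764 m/s; v_y0 = 23.72 sin 23.43° = 9.4317 m/s.
x = v_x t = 21.764 × 1.668 = 36.30 m.
y = v_y0 t − ½ g t² = 9.4317×1.668 − 5.000×1.668² = 1.821 m.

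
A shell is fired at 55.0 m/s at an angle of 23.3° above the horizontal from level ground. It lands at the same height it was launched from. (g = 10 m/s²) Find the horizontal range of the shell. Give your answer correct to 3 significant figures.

Components: v_x = 55.0 cos 23.3° = 50.51 m/s, v_y = 55.0 sin 23.3° = 21.76 m/s.
Time of flight (same landing height): t = 2 v_y / g = 2 × 21.76 / 10 = 4.352 s.
Range: R = v_x · t = 50.51 × 4.352 = 220 m.

220 m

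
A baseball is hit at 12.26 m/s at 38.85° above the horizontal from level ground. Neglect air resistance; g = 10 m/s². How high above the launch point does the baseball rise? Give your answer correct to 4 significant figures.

2.957 m

Vertical component of launch velocity: v_y = 12.26 sin 38.85° = 7.6905 m/s.
At the highest point the vertical velocity is zero, so v_y² = 2 g h_max.
h_max = (7.6905)² / (2 × 10) = 59.144 / 20.00 = 2.957 m.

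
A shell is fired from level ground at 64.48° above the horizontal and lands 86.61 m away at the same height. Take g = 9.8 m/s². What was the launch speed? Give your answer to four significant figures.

33.04 m/s

On level ground, R = v₀² sin(2θ) / g, so v₀ = √(R g / sin 2θ).
sin(2 × 64.48°) = 0.7776.
v₀ = √(86.61 × 9.8 / 0.7776) = √1091.5 = 33.04 m/s.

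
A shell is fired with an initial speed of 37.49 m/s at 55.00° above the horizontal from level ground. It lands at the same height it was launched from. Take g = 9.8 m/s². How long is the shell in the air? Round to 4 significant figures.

6.267 s

Vertical component: v_y = 37.49 sin 55.00° = 30.710 m/s.
For a projectile landing at launch height, time of flight is t = 2 v_y / g = 2 × 30.710 / 9.8 = 6.267 s.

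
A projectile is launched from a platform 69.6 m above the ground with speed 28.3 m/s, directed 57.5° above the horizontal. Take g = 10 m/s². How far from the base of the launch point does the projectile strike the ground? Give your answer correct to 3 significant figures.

Components: v_x = 28.3 cos 57.5° = 15.21 m/s, v_y = 28.3 sin 57.5° = 23.87 m/s.
Vertical: 0 = 69.6 + 23.87 t − ½(10) t² ⇒ 5.000 t² − 23.87 t − 69.6 = 0.
t = [23.87 + √(569.8 + 1392)] / 10.00 = 6.816 s.
Horizontal: R = v_x · t = 15.21 × 6.816 = 104 m.

104 m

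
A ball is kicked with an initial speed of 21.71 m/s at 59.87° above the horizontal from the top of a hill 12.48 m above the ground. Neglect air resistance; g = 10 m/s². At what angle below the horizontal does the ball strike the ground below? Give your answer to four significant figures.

66.05°

v_x = 21.71 cos 59.87° = 10.898 m/s.
At impact |v_y| = √(v_y0² + 2 g h) = √(18.777² + 2×10×12.48) = 24.539 m/s.
Angle below horizontal = arctan(|v_y| / v_x) = arctan(24.539 / 10.898) = 66.05°.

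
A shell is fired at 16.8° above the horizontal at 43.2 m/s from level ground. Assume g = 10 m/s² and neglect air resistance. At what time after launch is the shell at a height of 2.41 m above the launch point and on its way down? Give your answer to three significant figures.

2.29 s

v_y0 = 43.2 sin 16.8° = 12.49 m/s.
Set y = v_y0 t − ½ g t² = 2.41: 5.000 t² − 12.49 t + 2.41 = 0.
t = [12.49 ± √(156.0 − 48.20)] / 10 = (12.49 ± 10.38) / 10, giving t = 0.211 s or t = 2.29 s.
On the way down corresponds to the larger root: t = 2.29 s.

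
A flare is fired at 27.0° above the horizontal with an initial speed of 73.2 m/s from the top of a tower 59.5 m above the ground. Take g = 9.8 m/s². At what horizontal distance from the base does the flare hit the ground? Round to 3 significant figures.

Components: v_x = 73.2 cos 27.0° = 65.22 m/s, v_y = 73.2 sin 27.0° = 33.23 m/s.
Vertical: 0 = 59.5 + 33.23 t − ½(9.8) t² ⇒ 4.900 t² − 33.23 t − 59.5 = 0.
t = [33.23 + √(1104 + 1166)] / 9.800 = 8.253 s.
Horizontal: R = v_x · t = 65.22 × 8.253 = 538 m.

538 m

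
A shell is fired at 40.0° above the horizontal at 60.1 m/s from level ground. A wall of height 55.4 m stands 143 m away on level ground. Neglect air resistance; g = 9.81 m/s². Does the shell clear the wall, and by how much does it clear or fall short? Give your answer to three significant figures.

Yes — it clears the wall by 17.3 m.

v_x = 60.1 cos 40.0° = 46.04 m/s; v_y0 = 60.1 sin 40.0° = 38.63 m/s.
Time to reach the wall: t = 143 / 46.04 = 3.106 s.
Height at that point: y = 38.63×3.106 − 4.905×3.106² = 72.67 m.
That is 72.67 − 55.4 = 17.3 m above the top of the wall, so the shell clears it.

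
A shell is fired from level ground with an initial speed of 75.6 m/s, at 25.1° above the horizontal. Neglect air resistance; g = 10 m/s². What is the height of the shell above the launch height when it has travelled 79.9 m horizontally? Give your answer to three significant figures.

30.6 m

v_x = 75.6 cos 25.1° = 68.46 m/s, v_y0 = 75.6 sin 25.1° = 32.07 m/s.
Time to reach x = 79.9 m: t = x / v_x = 79.9 / 68.46 = 1.167 s.
y = v_y0 t − ½ g t² = 32.07×1.167 − 5.000×1.167² = 30.6 m.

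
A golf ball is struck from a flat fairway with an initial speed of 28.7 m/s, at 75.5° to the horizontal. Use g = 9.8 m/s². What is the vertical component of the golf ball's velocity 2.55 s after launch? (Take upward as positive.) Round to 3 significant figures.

Initial vertical component: v_y0 = 28.7 sin 75.5° = 27.79 m/s.
v_y(t) = v_y0 − g t = 27.79 − 9.8 × 2.55 = 2.80 m/s.

2.80 m/s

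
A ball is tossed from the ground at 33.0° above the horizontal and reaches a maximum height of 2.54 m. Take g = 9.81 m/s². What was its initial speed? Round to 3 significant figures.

13.0 m/s

At maximum height v_y = 0, so (v₀ sin θ)² = 2 g H.
v₀ sin 33.0° = √(2 × 9.81 × 2.54) = 7.059 m/s.
v₀ = 7.059 / sin 33.0° = 7.059 / 0.5446 = 13.0 m/s.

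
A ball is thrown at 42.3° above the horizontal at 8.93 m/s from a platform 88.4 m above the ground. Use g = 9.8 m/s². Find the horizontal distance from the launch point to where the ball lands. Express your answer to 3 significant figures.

32.4 m

Components: v_x = 8.93 cos 42.3° = 6.605 m/s, v_y = 8.93 sin 42.3° = 6.010 m/s.
Vertical: 0 = 88.4 + 6.010 t − ½(9.8) t² ⇒ 4.900 t² − 6.010 t − 88.4 = 0.
t = [6.010 + √(36.12 + 1733)] / 9.800 = 4.905 s.
Horizontal: R = v_x · t = 6.605 × 4.905 = 32.4 m.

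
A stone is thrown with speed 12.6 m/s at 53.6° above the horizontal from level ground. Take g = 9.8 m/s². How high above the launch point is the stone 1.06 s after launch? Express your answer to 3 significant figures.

v_y0 = 12.6 sin 53.6° = 10.14 m/s.
y(t) = v_y0 t − ½ g t² = 10.14×1.06 − 4.900×1.06² = 5.24 m.

5.24 m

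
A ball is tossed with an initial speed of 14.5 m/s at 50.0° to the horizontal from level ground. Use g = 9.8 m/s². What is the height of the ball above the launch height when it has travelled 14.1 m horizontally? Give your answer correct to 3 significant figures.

5.59 m

v_x = 14.5 cos 50.0° = 9.320 m/s, v_y0 = 14.5 sin 50.0° = 11.11 m/s.
Time to reach x = 14.1 m: t = x / v_x = 14.1 / 9.320 = 1.513 s.
y = v_y0 t − ½ g t² = 11.11×1.513 − 4.900×1.513² = 5.59 m.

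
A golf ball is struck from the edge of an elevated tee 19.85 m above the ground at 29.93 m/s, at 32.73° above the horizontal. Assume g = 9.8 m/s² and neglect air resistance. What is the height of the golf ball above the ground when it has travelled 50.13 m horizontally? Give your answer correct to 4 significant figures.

32.65 m

v_x = 29.93 cos 32.73° = 25.178 m/s, v_y0 = 29.93 sin 32.73° = 16.183 m/s.
Time to reach x = 50.13 m: t = x / v_x = 50.13 / 25.178 = 1.9910 s.
y = 19.85 + v_y0 t − ½ g t² = 19.85 + 16.183×1.9910 − 4.900×1.9910² = 32.65 m.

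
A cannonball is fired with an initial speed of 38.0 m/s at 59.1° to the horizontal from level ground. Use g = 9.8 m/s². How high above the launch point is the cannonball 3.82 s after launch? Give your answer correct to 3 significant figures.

53.1 m

v_y0 = 38.0 sin 59.1° = 32.61 m/s.
y(t) = v_y0 t − ½ g t² = 32.61×3.82 − 4.900×3.82² = 53.1 m.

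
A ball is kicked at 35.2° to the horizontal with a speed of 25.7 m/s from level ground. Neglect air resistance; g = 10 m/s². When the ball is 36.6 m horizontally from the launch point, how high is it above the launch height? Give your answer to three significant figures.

v_x = 25.7 cos 35.2° = 21.00 m/s, v_y0 = 25.7 sin 35.2° = 14.81 m/s.
Time to reach x = 36.6 m: t = x / v_x = 36.6 / 21.00 = 1.743 s.
y = v_y0 t − ½ g t² = 14.81×1.743 − 5.000×1.743² = 10.6 m.

10.6 m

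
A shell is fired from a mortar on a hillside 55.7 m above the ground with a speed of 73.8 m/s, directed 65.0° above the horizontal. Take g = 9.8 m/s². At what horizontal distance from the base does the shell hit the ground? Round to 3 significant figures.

Components: v_x = 73.8 cos 65.0° = 31.19 m/s, v_y = 73.8 sin 65.0° = 66.89 m/s.
Vertical: 0 = 55.7 + 66.89 t − ½(9.8) t² ⇒ 4.900 t² − 66.89 t − 55.7 = 0.
t = [66.89 + √(4474 + 1092)] / 9.800 = 14.44 s.
Horizontal: R = v_x · t = 31.19 × 14.44 = 450 m.

450 m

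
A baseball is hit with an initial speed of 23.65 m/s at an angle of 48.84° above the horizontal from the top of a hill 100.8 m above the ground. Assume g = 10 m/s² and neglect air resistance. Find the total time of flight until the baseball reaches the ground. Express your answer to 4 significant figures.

6.611 s

Vertical component: v_y = 23.65 sin 48.84° = 17.805 m/s.
Taking up as positive with launch at y = 100.8 m, landing at y = 0: 0 = 100.8 + 17.805 t − ½(10) t².
Solving 5.000 t² − 17.805 t − 100.8 = 0 gives t = [17.805 + √(17.805² + 4·5.000·100.8)] / 10.00 = 6.611 s.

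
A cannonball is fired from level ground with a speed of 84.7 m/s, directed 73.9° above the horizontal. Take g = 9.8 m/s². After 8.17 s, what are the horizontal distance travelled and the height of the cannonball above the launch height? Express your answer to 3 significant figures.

v_x = 84.7 cos 73.9° = 23.49 m/s; v_y0 = 84.7 sin 73.9° = 81.38 m/s.
x = v_x t = 23.49 × 8.17 = 192 m.
y = v_y0 t − ½ g t² = 81.38×8.17 − 4.900×8.17² = 338 m.

x = 192 m, y = 338 m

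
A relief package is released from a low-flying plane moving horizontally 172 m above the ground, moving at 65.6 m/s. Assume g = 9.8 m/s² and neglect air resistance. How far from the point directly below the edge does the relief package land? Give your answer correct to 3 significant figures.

Initial vertical velocity is zero, so the fall time comes from h = ½ g t²: t = √(2 × 172 / 9.8) = 5.925 s.
Horizontal motion is uniform at 65.6 m/s, so x = 65.6 × 5.925 = 389 m.

389 m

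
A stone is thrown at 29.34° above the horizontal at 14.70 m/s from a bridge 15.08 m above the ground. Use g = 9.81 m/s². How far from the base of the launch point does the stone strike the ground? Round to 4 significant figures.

Components: v_x = 14.70 cos 29.34° = 12.814 m/s, v_y = 14.70 sin 29.34° = 7.2029 m/s.
Vertical: 0 = 15.08 + 7.2029 t − ½(9.81) t² ⇒ 4.905 t² − 7.2029 t − 15.08 = 0.
t = [7.2029 + √(51.882 + 295.87)] / 9.810 = 2.6352 s.
Horizontal: R = v_x · t = 12.814 × 2.6352 = 33.77 m.

33.77 m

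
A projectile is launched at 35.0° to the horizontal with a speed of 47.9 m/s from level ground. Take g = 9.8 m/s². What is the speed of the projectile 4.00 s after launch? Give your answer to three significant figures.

v_x = 47.9 cos 35.0° = 39.24 m/s (constant).
v_y(t) = 47.9 sin 35.0° − g t = 27.47 − 9.8 × 4.00 = -11.73 m/s.
Speed = √(v_x² + v_y²) = √(1540 + 137.6) = 41.0 m/s.

41.0 m/s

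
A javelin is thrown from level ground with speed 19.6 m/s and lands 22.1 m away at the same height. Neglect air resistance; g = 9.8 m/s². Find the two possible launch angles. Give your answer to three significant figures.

17.2° and 72.8°

Level-ground range: R = v₀² sin(2θ)/g ⇒ sin 2θ = R g / v₀² = 22.1×9.8/19.6² = 0.5638.
2θ = arcsin(0.5638) = 34.32° or 180° − 34.32° = 145.68°.
So θ = 17.2° or θ = 72.8°.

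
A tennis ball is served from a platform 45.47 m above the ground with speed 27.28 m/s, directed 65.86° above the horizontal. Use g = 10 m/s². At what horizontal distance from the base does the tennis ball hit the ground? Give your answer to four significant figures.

Components: v_x = 27.28 cos 65.86° = 11.157 m/s, v_y = 27.28 sin 65.86° = 24.894 m/s.
Vertical: 0 = 45.47 + 24.894 t − ½(10) t² ⇒ 5.000 t² − 24.894 t − 45.47 = 0.
t = [24.894 + √(619.71 + 909.40)] / 10.00 = 6.3998 s.
Horizontal: R = v_x · t = 11.157 × 6.3998 = 71.40 m.

71.40 m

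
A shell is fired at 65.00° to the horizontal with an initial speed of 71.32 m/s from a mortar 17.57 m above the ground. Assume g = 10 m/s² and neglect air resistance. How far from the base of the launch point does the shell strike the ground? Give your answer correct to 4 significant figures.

397.7 m

Components: v_x = 71.32 cos 65.00° = 30.141 m/s, v_y = 71.32 sin 65.00° = 64.638 m/s.
Vertical: 0 = 17.57 + 64.638 t − ½(10) t² ⇒ 5.000 t² − 64.638 t − 17.57 = 0.
t = [64.638 + √(4178.1 + 351.40)] / 10.00 = 13.194 s.
Horizontal: R = v_x · t = 30.141 × 13.194 = 397.7 m.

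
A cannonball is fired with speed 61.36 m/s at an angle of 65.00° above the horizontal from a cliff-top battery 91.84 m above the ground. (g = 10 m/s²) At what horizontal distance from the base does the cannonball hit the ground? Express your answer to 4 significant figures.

Components: v_x = 61.36 cos 65.00° = 25.932 m/s, v_y = 61.36 sin 65.00° = 55.611 m/s.
Vertical: 0 = 91.84 + 55.611 t − ½(10) t² ⇒ 5.000 t² − 55.611 t − 91.84 = 0.
t = [55.611 + √(3092.6 + 1836.8)] / 10.00 = 12.582 s.
Horizontal: R = v_x · t = 25.932 × 12.582 = 326.3 m.

326.3 m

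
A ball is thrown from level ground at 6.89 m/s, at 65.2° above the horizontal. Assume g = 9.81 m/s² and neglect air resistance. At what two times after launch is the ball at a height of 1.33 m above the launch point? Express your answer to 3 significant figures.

0.270 s and 1.01 s

v_y0 = 6.89 sin 65.2° = 6.255 m/s.
Set y = v_y0 t − ½ g t² = 1.33: 4.905 t² − 6.255 t + 1.33 = 0.
t = [6.255 ± √(39.13 − 26.09)] / 9.81 = (6.255 ± 3.611) / 9.81, giving t = 0.270 s or t = 1.01 s.
So the ball is at 1.33 m at t = 0.270 s (rising) and t = 1.01 s (falling).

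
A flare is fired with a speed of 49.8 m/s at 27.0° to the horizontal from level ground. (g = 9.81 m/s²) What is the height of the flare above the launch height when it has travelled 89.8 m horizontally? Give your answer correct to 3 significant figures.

v_x = 49.8 cos 27.0° = 44.37 m/s, v_y0 = 49.8 sin 27.0° = 22.61 m/s.
Time to reach x = 89.8 m: t = x / v_x = 89.8 / 44.37 = 2.024 s.
y = v_y0 t − ½ g t² = 22.61×2.024 − 4.905×2.024² = 25.7 m.

25.7 m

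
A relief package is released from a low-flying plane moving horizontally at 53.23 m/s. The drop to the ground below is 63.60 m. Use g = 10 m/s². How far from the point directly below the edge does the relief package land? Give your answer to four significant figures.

Initial vertical velocity is zero, so the fall time comes from h = ½ g t²: t = √(2 × 63.60 / 10) = 3.5665 s.
Horizontal motion is uniform at 53.23 m/s, so x = 53.23 × 3.5665 = 189.8 m.

189.8 m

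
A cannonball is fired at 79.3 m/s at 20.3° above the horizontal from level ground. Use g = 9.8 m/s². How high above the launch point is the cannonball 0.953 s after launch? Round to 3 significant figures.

21.8 m

v_y0 = 79.3 sin 20.3° = 27.51 m/s.
y(t) = v_y0 t − ½ g t² = 27.51×0.953 − 4.900×0.953² = 21.8 m.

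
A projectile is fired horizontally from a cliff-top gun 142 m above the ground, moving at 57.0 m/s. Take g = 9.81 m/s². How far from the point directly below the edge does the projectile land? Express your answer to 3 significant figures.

Initial vertical velocity is zero, so the fall time comes from h = ½ g t²: t = √(2 × 142 / 9.81) = 5.381 s.
Horizontal motion is uniform at 57.0 m/s, so x = 57.0 × 5.381 = 307 m.

307 m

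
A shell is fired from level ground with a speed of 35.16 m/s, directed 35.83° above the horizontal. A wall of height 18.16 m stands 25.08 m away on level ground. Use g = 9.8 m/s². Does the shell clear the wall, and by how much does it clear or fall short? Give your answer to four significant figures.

v_x = 35.16 cos 35.83° = 28.506 m/s; v_y0 = 35.16 sin 35.83° = 20.582 m/s.
Time to reach the wall: t = 25.08 / 28.506 = 0.87981 s.
Height at that point: y = 20.582×0.87981 − 4.900×0.87981² = 14.315 m.
That is 18.16 − 14.315 = 3.845 m below the top of the wall, so the shell does not clear it.

No — it falls 3.845 m short of clearing the wall.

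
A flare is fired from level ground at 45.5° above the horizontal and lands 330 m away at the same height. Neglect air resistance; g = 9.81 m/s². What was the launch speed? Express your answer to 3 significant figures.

56.9 m/s

On level ground, R = v₀² sin(2θ) / g, so v₀ = √(R g / sin 2θ).
sin(2 × 45.5°) = 0.9998.
v₀ = √(330 × 9.81 / 0.9998) = √3238 = 56.9 m/s.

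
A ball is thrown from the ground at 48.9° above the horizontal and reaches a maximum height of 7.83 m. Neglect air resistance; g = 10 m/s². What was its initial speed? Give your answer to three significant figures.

16.6 m/s

At maximum height v_y = 0, so (v₀ sin θ)² = 2 g H.
v₀ sin 48.9° = √(2 × 10 × 7.83) = 12.51 m/s.
v₀ = 12.51 / sin 48.9° = 12.51 / 0.7536 = 16.6 m/s.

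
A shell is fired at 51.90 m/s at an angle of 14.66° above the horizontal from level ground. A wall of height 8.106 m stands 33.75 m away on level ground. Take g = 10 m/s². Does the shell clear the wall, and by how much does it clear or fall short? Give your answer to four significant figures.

No — it falls 1.536 m short of clearing the wall.

v_x = 51.90 cos 14.66° = 50.210 m/s; v_y0 = 51.90 sin 14.66° = 13.135 m/s.
Time to reach the wall: t = 33.75 / 50.210 = 0.67218 s.
Height at that point: y = 13.135×0.67218 − 5.000×0.67218² = 6.5700 m.
That is 8.106 − 6.5700 = 1.536 m below the top of the wall, so the shell does not clear it.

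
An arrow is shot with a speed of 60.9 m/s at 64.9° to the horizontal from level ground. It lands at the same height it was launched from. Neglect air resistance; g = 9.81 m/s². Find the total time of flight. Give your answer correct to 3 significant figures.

Vertical component: v_y = 60.9 sin 64.9° = 55.15 m/s.
For a projectile landing at launch height, time of flight is t = 2 v_y / g = 2 × 55.15 / 9.81 = 11.2 s.

11.2 s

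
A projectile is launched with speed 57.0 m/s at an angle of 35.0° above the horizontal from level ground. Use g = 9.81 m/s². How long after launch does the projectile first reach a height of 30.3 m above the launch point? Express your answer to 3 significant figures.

1.11 s

v_y0 = 57.0 sin 35.0° = 32.69 m/s.
Set y = v_y0 t − ½ g t² = 30.3: 4.905 t² − 32.69 t + 30.3 = 0.
t = [32.69 ± √(1069 − 594.5)] / 9.81 = (32.69 ± 21.78) / 9.81, giving t = 1.11 s or t = 5.55 s.
The projectile is on the way up at the first time, so t = 1.11 s.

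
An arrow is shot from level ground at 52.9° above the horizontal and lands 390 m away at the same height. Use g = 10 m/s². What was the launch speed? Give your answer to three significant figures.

On level ground, R = v₀² sin(2θ) / g, so v₀ = √(R g / sin 2θ).
sin(2 × 52.9°) = 0.9622.
v₀ = √(390 × 10 / 0.9622) = √4053 = 63.7 m/s.

63.7 m/s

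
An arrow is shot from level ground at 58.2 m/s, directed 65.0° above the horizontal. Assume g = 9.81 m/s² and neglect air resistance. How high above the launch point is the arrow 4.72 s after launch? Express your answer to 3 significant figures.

v_y0 = 58.2 sin 65.0° = 52.75 m/s.
y(t) = v_y0 t − ½ g t² = 52.75×4.72 − 4.905×4.72² = 140 m.

140 m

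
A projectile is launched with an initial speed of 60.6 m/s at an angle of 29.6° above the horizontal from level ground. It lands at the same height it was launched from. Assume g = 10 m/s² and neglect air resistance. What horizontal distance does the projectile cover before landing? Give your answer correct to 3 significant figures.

Components: v_x = 60.6 cos 29.6° = 52.69 m/s, v_y = 60.6 sin 29.6° = 29.93 m/s.
Time of flight (same landing height): t = 2 v_y / g = 2 × 29.93 / 10 = 5.986 s.
Range: R = v_x · t = 52.69 × 5.986 = 315 m.

315 m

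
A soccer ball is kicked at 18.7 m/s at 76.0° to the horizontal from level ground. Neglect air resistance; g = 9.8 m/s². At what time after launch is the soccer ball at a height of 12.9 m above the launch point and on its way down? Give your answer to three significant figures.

v_y0 = 18.7 sin 76.0° = 18.14 m/s.
Set y = v_y0 t − ½ g t² = 12.9: 4.900 t² − 18.14 t + 12.9 = 0.
t = [18.14 ± √(329.1 − 252.8)] / 9.8 = (18.14 ± 8.735) / 9.8, giving t = 0.960 s or t = 2.74 s.
On the way down corresponds to the larger root: t = 2.74 s.

2.74 s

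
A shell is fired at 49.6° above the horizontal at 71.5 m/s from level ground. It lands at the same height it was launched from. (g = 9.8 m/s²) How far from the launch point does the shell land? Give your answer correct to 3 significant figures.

515 m

Components: v_x = 71.5 cos 49.6° = 46.34 m/s, v_y = 71.5 sin 49.6° = 54.45 m/s.
Time of flight (same landing height): t = 2 v_y / g = 2 × 54.45 / 9.8 = 11.11 s.
Range: R = v_x · t = 46.34 × 11.11 = 515 m.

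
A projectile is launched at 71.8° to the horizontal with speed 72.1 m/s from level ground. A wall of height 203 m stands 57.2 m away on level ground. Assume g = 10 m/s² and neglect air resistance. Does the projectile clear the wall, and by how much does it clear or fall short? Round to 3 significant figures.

No — it falls 61.3 m short of clearing the wall.

v_x = 72.1 cos 71.8° = 22.52 m/s; v_y0 = 72.1 sin 71.8° = 68.49 m/s.
Time to reach the wall: t = 57.2 / 22.52 = 2.540 s.
Height at that point: y = 68.49×2.540 − 5.000×2.540² = 141.7 m.
That is 203 − 141.7 = 61.3 m below the top of the wall, so the projectile does not clear it.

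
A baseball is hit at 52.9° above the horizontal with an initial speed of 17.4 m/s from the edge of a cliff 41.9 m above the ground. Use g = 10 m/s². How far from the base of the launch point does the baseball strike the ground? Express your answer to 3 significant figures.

Components: v_x = 17.4 cos 52.9° = 10.50 m/s, v_y = 17.4 sin 52.9° = 13.88 m/s.
Vertical: 0 = 41.9 + 13.88 t − ½(10) t² ⇒ 5.000 t² − 13.88 t − 41.9 = 0.
t = [13.88 + √(192.7 + 838.0)] / 10.00 = 4.598 s.
Horizontal: R = v_x · t = 10.50 × 4.598 = 48.3 m.

48.3 m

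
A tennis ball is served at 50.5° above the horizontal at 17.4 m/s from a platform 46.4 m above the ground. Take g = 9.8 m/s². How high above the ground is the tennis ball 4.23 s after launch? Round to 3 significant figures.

v_y0 = 17.4 sin 50.5° = 13.43 m/s.
y(t) = 46.4 + v_y0 t − ½ g t² = 46.4 + 13.43×4.23 − ½×9.8×4.23² = 15.5 m.

15.5 m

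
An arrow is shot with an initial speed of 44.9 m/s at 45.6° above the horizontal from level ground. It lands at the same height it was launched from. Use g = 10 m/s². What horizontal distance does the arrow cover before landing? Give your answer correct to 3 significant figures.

202 m

For level ground, R = v₀² sin(2θ) / g.
sin(2 × 45.6°) = sin 91.20° = 0.9998.
R = (44.9)² × 0.9998 / 10 = 202 m.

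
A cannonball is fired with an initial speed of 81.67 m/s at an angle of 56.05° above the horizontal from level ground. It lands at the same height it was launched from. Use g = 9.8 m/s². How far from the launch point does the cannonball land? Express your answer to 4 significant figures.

Components: v_x = 81.67 cos 56.05° = 45.610 m/s, v_y = 81.67 sin 56.05° = 67.747 m/s.
Time of flight (same landing height): t = 2 v_y / g = 2 × 67.747 / 9.8 = 13.826 s.
Range: R = v_x · t = 45.610 × 13.826 = 630.6 m.

630.6 m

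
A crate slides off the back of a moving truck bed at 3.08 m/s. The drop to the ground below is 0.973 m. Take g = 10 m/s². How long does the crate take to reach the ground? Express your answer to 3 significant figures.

0.441 s

The horizontal speed doesn't affect the fall. With v_y0 = 0, h = ½ g t².
t = √(2 × 0.973 / 10) = √0.1946 = 0.441 s.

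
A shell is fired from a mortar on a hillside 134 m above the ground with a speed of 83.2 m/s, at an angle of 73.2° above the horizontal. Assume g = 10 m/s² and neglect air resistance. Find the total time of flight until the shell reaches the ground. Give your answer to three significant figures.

17.5 s

Vertical component: v_y = 83.2 sin 73.2° = 79.65 m/s.
Taking up as positive with launch at y = 134 m, landing at y = 0: 0 = 134 + 79.65 t − ½(10) t².
Solving 5.000 t² − 79.65 t − 134 = 0 gives t = [79.65 + √(79.65² + 4·5.000·134)] / 10.00 = 17.5 s.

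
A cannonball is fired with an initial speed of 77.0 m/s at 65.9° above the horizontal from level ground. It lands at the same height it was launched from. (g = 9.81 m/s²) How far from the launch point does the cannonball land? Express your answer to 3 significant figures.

451 m

Components: v_x = 77.0 cos 65.9° = 31.44 m/s, v_y = 77.0 sin 65.9° = 70.29 m/s.
Time of flight (same landing height): t = 2 v_y / g = 2 × 70.29 / 9.81 = 14.33 s.
Range: R = v_x · t = 31.44 × 14.33 = 451 m.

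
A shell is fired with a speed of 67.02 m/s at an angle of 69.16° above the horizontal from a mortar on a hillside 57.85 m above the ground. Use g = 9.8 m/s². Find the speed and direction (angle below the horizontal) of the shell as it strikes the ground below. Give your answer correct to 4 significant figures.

v_x = 67.02 cos 69.16° = 23.843 m/s (constant).
|v_y| at impact = √((62.635)² + 2×9.8×57.85) = 71.113 m/s.
Speed = √(23.843² + 71.113²) = 75.00 m/s; angle = arctan(71.113/23.843) = 71.46° below horizontal.

75.00 m/s at 71.46° below the horizontal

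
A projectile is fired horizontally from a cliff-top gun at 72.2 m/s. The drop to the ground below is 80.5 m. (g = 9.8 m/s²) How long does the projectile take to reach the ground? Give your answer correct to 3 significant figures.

4.05 s

The horizontal speed doesn't affect the fall. With v_y0 = 0, h = ½ g t².
t = √(2 × 80.5 / 9.8) = √16.43 = 4.05 s.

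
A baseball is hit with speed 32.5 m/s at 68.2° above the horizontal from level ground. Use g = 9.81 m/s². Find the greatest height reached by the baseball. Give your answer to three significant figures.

46.4 m

Vertical component of launch velocity: v_y = 32.5 sin 68.2° = 30.18 m/s.
At the highest point the vertical velocity is zero, so v_y² = 2 g h_max.
h_max = (30.18)² / (2 × 9.81) = 910.8 / 19.62 = 46.4 m.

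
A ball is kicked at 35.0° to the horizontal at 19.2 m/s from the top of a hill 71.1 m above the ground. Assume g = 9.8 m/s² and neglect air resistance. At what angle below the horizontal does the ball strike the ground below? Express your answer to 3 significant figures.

v_x = 19.2 cos 35.0° = 15.73 m/s.
At impact |v_y| = √(v_y0² + 2 g h) = √(11.01² + 2×9.8×71.1) = 38.92 m/s.
Angle below horizontal = arctan(|v_y| / v_x) = arctan(38.92 / 15.73) = 68.0°.

68.0°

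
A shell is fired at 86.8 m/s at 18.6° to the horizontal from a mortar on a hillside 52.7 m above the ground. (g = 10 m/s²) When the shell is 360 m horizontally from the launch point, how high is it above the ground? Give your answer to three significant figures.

78.1 m

v_x = 86.8 cos 18.6° = 82.27 m/s, v_y0 = 86.8 sin 18.6° = 27.69 m/s.
Time to reach x = 360 m: t = x / v_x = 360 / 82.27 = 4.376 s.
y = 52.7 + v_y0 t − ½ g t² = 52.7 + 27.69×4.376 − 5.000×4.376² = 78.1 m.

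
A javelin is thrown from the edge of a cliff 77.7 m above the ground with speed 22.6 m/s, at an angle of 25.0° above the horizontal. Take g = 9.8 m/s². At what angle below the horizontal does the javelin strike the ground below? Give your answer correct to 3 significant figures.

63.0°

v_x = 22.6 cos 25.0° = 20.48 m/s.
At impact |v_y| = √(v_y0² + 2 g h) = √(9.551² + 2×9.8×77.7) = 40.18 m/s.
Angle below horizontal = arctan(|v_y| / v_x) = arctan(40.18 / 20.48) = 63.0°.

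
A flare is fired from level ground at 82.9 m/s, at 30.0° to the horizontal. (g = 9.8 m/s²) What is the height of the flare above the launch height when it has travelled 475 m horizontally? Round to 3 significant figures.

59.7 m

v_x = 82.9 cos 30.0° = 71.79 m/s, v_y0 = 82.9 sin 30.0° = 41.45 m/s.
Time to reach x = 475 m: t = x / v_x = 475 / 71.79 = 6.617 s.
y = v_y0 t − ½ g t² = 41.45×6.617 − 4.900×6.617² = 59.7 m.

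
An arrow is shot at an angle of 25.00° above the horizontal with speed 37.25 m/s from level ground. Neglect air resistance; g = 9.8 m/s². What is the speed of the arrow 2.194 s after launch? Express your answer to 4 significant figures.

v_x = 37.25 cos 25.00° = 33.760 m/s (constant).
v_y(t) = 37.25 sin 25.00° − g t = 15.743 − 9.8 × 2.194 = -5.7582 m/s.
Speed = √(v_x² + v_y²) = √(1139.7 + 33.157) = 34.25 m/s.

34.25 m/s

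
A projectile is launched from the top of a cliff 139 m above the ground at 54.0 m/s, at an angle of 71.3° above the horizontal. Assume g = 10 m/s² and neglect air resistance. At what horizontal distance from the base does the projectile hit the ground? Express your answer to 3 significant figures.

Components: v_x = 54.0 cos 71.3° = 17.31 m/s, v_y = 54.0 sin 71.3° = 51.15 m/s.
Vertical: 0 = 139 + 51.15 t − ½(10) t² ⇒ 5.000 t² − 51.15 t − 139 = 0.
t = [51.15 + √(2616 + 2780)] / 10.00 = 12.46 s.
Horizontal: R = v_x · t = 17.31 × 12.46 = 216 m.

216 m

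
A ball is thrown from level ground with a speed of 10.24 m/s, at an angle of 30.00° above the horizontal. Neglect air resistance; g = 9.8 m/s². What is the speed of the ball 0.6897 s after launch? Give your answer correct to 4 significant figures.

9.018 m/s

v_x = 10.24 cos 30.00° = 8.8681 m/s (constant).
v_y(t) = 10.24 sin 30.00° − g t = 5.1200 − 9.8 × 0.6897 = -1.6391 m/s.
Speed = √(v_x² + v_y²) = √(78.643 + 2.6866) = 9.018 m/s.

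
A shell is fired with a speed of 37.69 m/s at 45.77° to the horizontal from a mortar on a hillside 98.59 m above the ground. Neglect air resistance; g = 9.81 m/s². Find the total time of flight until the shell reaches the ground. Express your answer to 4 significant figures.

Vertical component: v_y = 37.69 sin 45.77° = 27.007 m/s.
Taking up as positive with launch at y = 98.59 m, landing at y = 0: 0 = 98.59 + 27.007 t − ½(9.81) t².
Solving 4.905 t² − 27.007 t − 98.59 = 0 gives t = [27.007 + √(27.007² + 4·4.905·98.59)] / 9.810 = 8.014 s.

8.014 s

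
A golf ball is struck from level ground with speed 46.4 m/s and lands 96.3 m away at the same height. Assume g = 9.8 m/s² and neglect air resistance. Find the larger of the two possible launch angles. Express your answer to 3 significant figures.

77.0°

Level-ground range: R = v₀² sin(2θ)/g ⇒ sin 2θ = R g / v₀² = 96.3×9.8/46.4² = 0.4383.
2θ = arcsin(0.4383) = 26.00° or 180° − 26.00° = 154.00°.
So θ = 13.0° or θ = 77.0°.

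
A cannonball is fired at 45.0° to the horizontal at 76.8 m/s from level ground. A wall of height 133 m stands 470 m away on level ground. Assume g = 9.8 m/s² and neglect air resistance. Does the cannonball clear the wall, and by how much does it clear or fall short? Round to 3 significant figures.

v_x = 76.8 cos 45.0° = 54.31 m/s; v_y0 = 76.8 sin 45.0° = 54.31 m/s.
Time to reach the wall: t = 470 / 54.31 = 8.654 s.
Height at that point: y = 54.31×8.654 − 4.900×8.654² = 103.0 m.
That is 133 − 103.0 = 30.0 m below the top of the wall, so the cannonball does not clear it.

No — it falls 30.0 m short of clearing the wall.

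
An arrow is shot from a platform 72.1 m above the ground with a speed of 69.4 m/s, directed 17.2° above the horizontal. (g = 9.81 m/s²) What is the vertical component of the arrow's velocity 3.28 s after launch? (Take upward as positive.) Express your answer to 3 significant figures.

Initial vertical component: v_y0 = 69.4 sin 17.2° = 20.52 m/s.
v_y(t) = v_y0 − g t = 20.52 − 9.81 × 3.28 = -11.7 m/s.

-11.7 m/s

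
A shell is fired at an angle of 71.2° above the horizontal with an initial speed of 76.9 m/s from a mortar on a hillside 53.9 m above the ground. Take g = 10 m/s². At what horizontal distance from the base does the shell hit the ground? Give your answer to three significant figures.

Components: v_x = 76.9 cos 71.2° = 24.78 m/s, v_y = 76.9 sin 71.2° = 72.80 m/s.
Vertical: 0 = 53.9 + 72.80 t − ½(10) t² ⇒ 5.000 t² − 72.80 t − 53.9 = 0.
t = [72.80 + √(5300 + 1078)] / 10.00 = 15.27 s.
Horizontal: R = v_x · t = 24.78 × 15.27 = 378 m.

378 m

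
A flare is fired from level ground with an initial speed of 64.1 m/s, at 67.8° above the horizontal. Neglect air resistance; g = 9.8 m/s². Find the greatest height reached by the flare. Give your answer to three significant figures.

Vertical component of launch velocity: v_y = 64.1 sin 67.8° = 59.35 m/s.
At the highest point the vertical velocity is zero, so v_y² = 2 g h_max.
h_max = (59.35)² / (2 × 9.8) = 3522 / 19.60 = 180 m.

180 m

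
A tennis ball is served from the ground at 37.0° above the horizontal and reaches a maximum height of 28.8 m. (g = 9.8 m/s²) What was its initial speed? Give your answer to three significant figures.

39.5 m/s

At maximum height v_y = 0, so (v₀ sin θ)² = 2 g H.
v₀ sin 37.0° = √(2 × 9.8 × 28.8) = 23.76 m/s.
v₀ = 23.76 / sin 37.0° = 23.76 / 0.6018 = 39.5 m/s.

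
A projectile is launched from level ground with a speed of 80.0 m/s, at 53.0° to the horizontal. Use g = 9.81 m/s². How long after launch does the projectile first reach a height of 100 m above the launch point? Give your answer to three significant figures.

1.82 s

v_y0 = 80.0 sin 53.0° = 63.89 m/s.
Set y = v_y0 t − ½ g t² = 100: 4.905 t² − 63.89 t + 100 = 0.
t = [63.89 ± √(4082 − 1962)] / 9.81 = (63.89 ± 46.04) / 9.81, giving t = 1.82 s or t = 11.2 s.
The projectile is on the way up at the first time, so t = 1.82 s.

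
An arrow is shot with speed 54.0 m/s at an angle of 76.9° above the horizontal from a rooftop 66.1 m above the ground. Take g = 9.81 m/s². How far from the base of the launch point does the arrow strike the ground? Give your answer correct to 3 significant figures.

145 m

Components: v_x = 54.0 cos 76.9° = 12.24 m/s, v_y = 54.0 sin 76.9° = 52.59 m/s.
Vertical: 0 = 66.1 + 52.59 t − ½(9.81) t² ⇒ 4.905 t² − 52.59 t − 66.1 = 0.
t = [52.59 + √(2766 + 1297)] / 9.810 = 11.86 s.
Horizontal: R = v_x · t = 12.24 × 11.86 = 145 m.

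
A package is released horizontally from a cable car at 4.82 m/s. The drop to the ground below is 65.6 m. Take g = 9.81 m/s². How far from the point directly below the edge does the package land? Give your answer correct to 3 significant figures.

Initial vertical velocity is zero, so the fall time comes from h = ½ g t²: t = √(2 × 65.6 / 9.81) = 3.657 s.
Horizontal motion is uniform at 4.82 m/s, so x = 4.82 × 3.657 = 17.6 m.

17.6 m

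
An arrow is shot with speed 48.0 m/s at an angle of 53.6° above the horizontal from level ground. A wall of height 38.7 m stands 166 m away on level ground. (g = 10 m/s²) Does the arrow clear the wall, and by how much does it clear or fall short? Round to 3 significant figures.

v_x = 48.0 cos 53.6° = 28.48 m/s; v_y0 = 48.0 sin 53.6° = 38.63 m/s.
Time to reach the wall: t = 166 / 28.48 = 5.829 s.
Height at that point: y = 38.63×5.829 − 5.000×5.829² = 55.29 m.
That is 55.29 − 38.7 = 16.6 m above the top of the wall, so the arrow clears it.

Yes — it clears the wall by 16.6 m.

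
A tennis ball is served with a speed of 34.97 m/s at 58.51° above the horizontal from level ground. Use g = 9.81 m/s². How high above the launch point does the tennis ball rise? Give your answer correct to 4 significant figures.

45.32 m

Vertical component of launch velocity: v_y = 34.97 sin 58.51° = 29.820 m/s.
At the highest point the vertical velocity is zero, so v_y² = 2 g h_max.
h_max = (29.820)² / (2 × 9.81) = 889.23 / 19.62 = 45.32 m.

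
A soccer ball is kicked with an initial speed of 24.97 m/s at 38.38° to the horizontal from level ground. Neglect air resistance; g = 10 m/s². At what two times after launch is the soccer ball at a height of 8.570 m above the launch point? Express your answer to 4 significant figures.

v_y0 = 24.97 sin 38.38° = 15.503 m/s.
Set y = v_y0 t − ½ g t² = 8.570: 5.000 t² − 15.503 t + 8.570 = 0.
t = [15.503 ± √(240.34 − 171.40)] / 10 = (15.503 ± 8.3030) / 10, giving t = 0.7200 s or t = 2.381 s.
So the soccer ball is at 8.570 m at t = 0.7200 s (rising) and t = 2.381 s (falling).

0.7200 s and 2.381 s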